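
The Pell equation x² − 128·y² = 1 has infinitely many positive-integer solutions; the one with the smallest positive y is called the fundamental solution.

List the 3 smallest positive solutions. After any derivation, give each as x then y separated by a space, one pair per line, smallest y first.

577 51
665857 58854
768398401 67917465

√128 → a₀=11, period (3,5,3,22); ℓ=4 even so k=3
step 0: (11, 1)  from 11·(1,0) + (0,1)
step 1: (34, 3)  from 3·(11,1) + (1,0)
step 2: (181, 16)  from 5·(34,3) + (11,1)
step 3: (577, 51)  from 3·(181,16) + (34,3)
→ (577, 51).  Check: 577²=332929, 128·51²=332928, difference 1.
(x_2, y_2) = (577·577 + 128·51·51, 577·51 + 51·577) = (665857, 58854)
(x_3, y_3) = (577·665857 + 128·51·58854, 577·58854 + 51·665857) = (768398401, 67917465)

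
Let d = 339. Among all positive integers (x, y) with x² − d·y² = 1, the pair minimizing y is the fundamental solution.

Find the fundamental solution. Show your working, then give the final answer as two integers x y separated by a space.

√339 → a₀=18, period (2,2,2,1,17,1,2,2,2,36); ℓ=10 even so k=9
i=0: a=18 ⇒ p=18, q=1
i=1: a=2 ⇒ p=37, q=2
…
i=5: a=17 ⇒ p=5542, q=301
…
i=8: a=2 ⇒ p=40359, q=2192
i=9: a=2 ⇒ p=97970, q=5321
(x₁, y₁) = (97970, 5321);  97970² − 339·5321² = 1 ✓

97970 5321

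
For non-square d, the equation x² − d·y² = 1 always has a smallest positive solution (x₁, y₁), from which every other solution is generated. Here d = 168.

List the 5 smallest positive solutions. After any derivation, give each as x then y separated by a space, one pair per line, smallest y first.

13 1
337 26
8749 675
227137 17524
5896813 454949

[12; 1,24] for √168; ℓ=2 ⇒ convergent index 1
step 0: (12, 1)  from 12·(1,0) + (0,1)
step 1: (13, 1)  from 1·(12,1) + (1,0)
fundamental: x₁=13, y₁=1  (since 169 − 168·1 = 1)
(13+1√168)^2 = 337 + 26√168
(13+1√168)^3 = 8749 + 675√168
(13+1√168)^4 = 227137 + 17524√168
(13+1√168)^5 = 5896813 + 454949√168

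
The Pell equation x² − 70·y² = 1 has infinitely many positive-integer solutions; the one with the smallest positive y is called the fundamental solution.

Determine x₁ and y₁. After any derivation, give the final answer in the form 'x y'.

251 30

[8; 2,1,2,1,2,16] for √70; ℓ=6 ⇒ convergent index 5
step 0: (8, 1)  from 8·(1,0) + (0,1)
…
step 4: (92, 11)  from 1·(67,8) + (25,3)
step 5: (251, 30)  from 2·(92,11) + (67,8)
fundamental: x₁=251, y₁=30  (since 63001 − 70·900 = 1)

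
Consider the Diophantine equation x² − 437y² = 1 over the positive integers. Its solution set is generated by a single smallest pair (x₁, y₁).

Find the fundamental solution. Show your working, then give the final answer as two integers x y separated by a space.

[20; 1,9,2,9,1,40] for √437; ℓ=6 ⇒ convergent index 5
i=0: a=20 ⇒ p=20, q=1
…
i=2: a=9 ⇒ p=209, q=10
i=3: a=2 ⇒ p=439, q=21
i=4: a=9 ⇒ p=4160, q=199
i=5: a=1 ⇒ p=4599, q=220
(x₁, y₁) = (4599, 220);  4599² − 437·220² = 1 ✓

4599 220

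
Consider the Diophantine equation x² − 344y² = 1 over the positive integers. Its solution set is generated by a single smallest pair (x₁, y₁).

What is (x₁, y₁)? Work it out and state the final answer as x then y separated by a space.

[18; 1,1,4,1,3,1,4,1,1,36] for √344; ℓ=10 ⇒ convergent index 9
step 0: (18, 1)  from 18·(1,0) + (0,1)
…
step 3: (167, 9)  from 4·(37,2) + (19,1)
…
step 8: (5694, 307)  from 1·(4711,254) + (983,53)
step 9: (10405, 561)  from 1·(5694,307) + (4711,254)
(x₁, y₁) = (10405, 561);  10405² − 344·561² = 1 ✓

10405 561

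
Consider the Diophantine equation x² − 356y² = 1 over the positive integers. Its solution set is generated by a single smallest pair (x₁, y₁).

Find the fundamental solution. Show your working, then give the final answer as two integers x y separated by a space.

500001 26500

[18; 1,6,1,1,2,…,6,1,36] for √356; ℓ=14 ⇒ convergent index 13
i=0: a=18 ⇒ p=18, q=1
i=1: a=1 ⇒ p=19, q=1
i=2: a=6 ⇒ p=132, q=7
i=3: a=1 ⇒ p=151, q=8
i=4: a=1 ⇒ p=283, q=15
i=5: a=2 ⇒ p=717, q=38
i=6: a=1 ⇒ p=1000, q=53
i=7: a=8 ⇒ p=8717, q=462
…
i=10: a=1 ⇒ p=37868, q=2007
i=11: a=1 ⇒ p=66019, q=3499
i=12: a=6 ⇒ p=433982, q=23001
i=13: a=1 ⇒ p=500001, q=26500
fundamental: x₁=500001, y₁=26500  (since 250001000001 − 356·702250000 = 1)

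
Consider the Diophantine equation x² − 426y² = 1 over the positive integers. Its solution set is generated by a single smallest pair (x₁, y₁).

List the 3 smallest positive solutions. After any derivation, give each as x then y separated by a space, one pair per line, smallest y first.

88751 4300
15753480001 763258600
2796274207048751 135479928012900

√426 → a₀=20, period (1,1,1,3,2,6,2,3,1,1,1,40); ℓ=12 even so k=11
step 0: (20, 1)  from 20·(1,0) + (0,1)
step 1: (21, 1)  from 1·(20,1) + (1,0)
step 2: (41, 2)  from 1·(21,1) + (20,1)
step 3: (62, 3)  from 1·(41,2) + (21,1)
…
step 5: (516, 25)  from 2·(227,11) + (62,3)
…
step 7: (7162, 347)  from 2·(3323,161) + (516,25)
step 8: (24809, 1202)  from 3·(7162,347) + (3323,161)
step 9: (31971, 1549)  from 1·(24809,1202) + (7162,347)
step 10: (56780, 2751)  from 1·(31971,1549) + (24809,1202)
step 11: (88751, 4300)  from 1·(56780,2751) + (31971,1549)
(x₁, y₁) = (88751, 4300);  88751² − 426·4300² = 1 ✓
k=2:  x_2 = 88751·88751+426·4300·4300 = 15753480001,  y_2 = 88751·4300+4300·88751 = 763258600
k=3:  x_3 = 88751·15753480001+426·4300·763258600 = 2796274207048751,  y_3 = 88751·763258600+4300·15753480001 = 135479928012900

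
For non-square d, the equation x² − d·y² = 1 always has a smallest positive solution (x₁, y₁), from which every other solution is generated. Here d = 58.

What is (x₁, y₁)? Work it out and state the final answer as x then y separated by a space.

[7; 1,1,1,1,1,1,14] for √58; ℓ=7 ⇒ convergent index 13
step 0: (7, 1)  from 7·(1,0) + (0,1)
…
step 2: (15, 2)  from 1·(8,1) + (7,1)
…
step 7: (1447, 190)  from 14·(99,13) + (61,8)
…
step 9: (2993, 393)  from 1·(1546,203) + (1447,190)
step 10: (4539, 596)  from 1·(2993,393) + (1546,203)
step 11: (7532, 989)  from 1·(4539,596) + (2993,393)
step 12: (12071, 1585)  from 1·(7532,989) + (4539,596)
step 13: (19603, 2574)  from 1·(12071,1585) + (7532,989)
fundamental: x₁=19603, y₁=2574  (since 384277609 − 58·6625476 = 1)

19603 2574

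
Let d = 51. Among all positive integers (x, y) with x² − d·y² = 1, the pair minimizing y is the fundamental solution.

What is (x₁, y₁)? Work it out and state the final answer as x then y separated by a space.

√51 = [7; 7,14, …], period ℓ=2 (even) → k=1
a_0=7:  p_0=7·1+0=7,  q_0=7·0+1=1
a_1=7:  p_1=7·7+1=50,  q_1=7·1+0=7
→ (50, 7).  Check: 50²=2500, 51·7²=2499, difference 1.

50 7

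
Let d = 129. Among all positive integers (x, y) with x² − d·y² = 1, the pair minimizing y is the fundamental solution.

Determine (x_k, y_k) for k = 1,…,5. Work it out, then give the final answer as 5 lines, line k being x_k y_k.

16855 1484
568182049 50025640
19153416854935 1686364322916
645661681611676801 56847341275472720
21765255267976208106775 1916323872709821068284

d=129: √d = [11; 2,1,3,1,6,1,3,1,2,22] (ℓ=10, even), read p_9/q_9
step 0: (11, 1)  from 11·(1,0) + (0,1)
…
step 2: (34, 3)  from 1·(23,2) + (11,1)
…
step 4: (159, 14)  from 1·(125,11) + (34,3)
step 5: (1079, 95)  from 6·(159,14) + (125,11)
…
step 7: (4793, 422)  from 3·(1238,109) + (1079,95)
step 8: (6031, 531)  from 1·(4793,422) + (1238,109)
step 9: (16855, 1484)  from 2·(6031,531) + (4793,422)
→ (16855, 1484).  Check: 16855²=284091025, 129·1484²=284091024, difference 1.
k=2:  x_2 = 16855·16855+129·1484·1484 = 568182049,  y_2 = 16855·1484+1484·16855 = 50025640
k=3:  x_3 = 16855·568182049+129·1484·50025640 = 19153416854935,  y_3 = 16855·50025640+1484·568182049 = 1686364322916
k=4:  x_4 = 16855·19153416854935+129·1484·1686364322916 = 645661681611676801,  y_4 = 16855·1686364322916+1484·19153416854935 = 56847341275472720
k=5:  x_5 = 16855·645661681611676801+129·1484·56847341275472720 = 21765255267976208106775,  y_5 = 16855·56847341275472720+1484·645661681611676801 = 1916323872709821068284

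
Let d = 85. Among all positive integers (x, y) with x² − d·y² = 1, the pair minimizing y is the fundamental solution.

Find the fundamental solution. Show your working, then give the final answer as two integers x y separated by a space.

[9; 4,1,1,4,18] for √85; ℓ=5 ⇒ convergent index 9
step 0: (9, 1)  from 9·(1,0) + (0,1)
step 1: (37, 4)  from 4·(9,1) + (1,0)
step 2: (46, 5)  from 1·(37,4) + (9,1)
step 3: (83, 9)  from 1·(46,5) + (37,4)
step 4: (378, 41)  from 4·(83,9) + (46,5)
step 5: (6887, 747)  from 18·(378,41) + (83,9)
…
step 7: (34813, 3776)  from 1·(27926,3029) + (6887,747)
step 8: (62739, 6805)  from 1·(34813,3776) + (27926,3029)
step 9: (285769, 30996)  from 4·(62739,6805) + (34813,3776)
→ (285769, 30996).  Check: 285769²=81663921361, 85·30996²=81663921360, difference 1.

285769 30996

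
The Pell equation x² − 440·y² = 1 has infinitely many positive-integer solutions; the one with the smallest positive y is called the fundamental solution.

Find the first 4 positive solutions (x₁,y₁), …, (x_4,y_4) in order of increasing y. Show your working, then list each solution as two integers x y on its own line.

21 1
881 42
36981 1763
1552321 74004

[20; 1,40] for √440; ℓ=2 ⇒ convergent index 1
a_0=20:  p_0=20·1+0=20,  q_0=20·0+1=1
a_1=1:  p_1=1·20+1=21,  q_1=1·1+0=1
fundamental: x₁=21, y₁=1  (since 441 − 440·1 = 1)
(21+1√440)^2 = 881 + 42√440
(21+1√440)^3 = 36981 + 1763√440
(21+1√440)^4 = 1552321 + 74004√440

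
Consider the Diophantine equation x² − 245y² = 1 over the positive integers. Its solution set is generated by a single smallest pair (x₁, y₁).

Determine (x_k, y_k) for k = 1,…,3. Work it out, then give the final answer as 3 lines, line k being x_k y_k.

51841 3312
5374978561 343394784
557288527109761 35603857991376

[15; 1,1,1,7,6,7,1,1,1,30] for √245; ℓ=10 ⇒ convergent index 9
k=0  a_k=15  p_k/q_k = 15/1
…
k=3  a_k=1  p_k/q_k = 47/3
…
k=5  a_k=6  p_k/q_k = 2207/141
…
k=8  a_k=1  p_k/q_k = 33825/2161
k=9  a_k=1  p_k/q_k = 51841/3312
fundamental: x₁=51841, y₁=3312  (since 2687489281 − 245·10969344 = 1)
k=2:  x_2 = 51841·51841+245·3312·3312 = 5374978561,  y_2 = 51841·3312+3312·51841 = 343394784
k=3:  x_3 = 51841·5374978561+245·3312·343394784 = 557288527109761,  y_3 = 51841·343394784+3312·5374978561 = 35603857991376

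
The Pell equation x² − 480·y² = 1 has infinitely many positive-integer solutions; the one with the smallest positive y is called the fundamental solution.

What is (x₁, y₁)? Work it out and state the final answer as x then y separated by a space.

[21; 1,9,1,42] for √480; ℓ=4 ⇒ convergent index 3
i=0: a=21 ⇒ p=21, q=1
i=1: a=1 ⇒ p=22, q=1
i=2: a=9 ⇒ p=219, q=10
i=3: a=1 ⇒ p=241, q=11
→ (241, 11).  Check: 241²=58081, 480·11²=58080, difference 1.

241 11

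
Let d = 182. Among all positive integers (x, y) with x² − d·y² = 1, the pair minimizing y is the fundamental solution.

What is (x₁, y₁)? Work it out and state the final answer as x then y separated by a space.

d=182: √d = [13; 2,26] (ℓ=2, even), read p_1/q_1
k=0  a_k=13  p_k/q_k = 13/1
k=1  a_k=2  p_k/q_k = 27/2
→ (27, 2).  Check: 27²=729, 182·2²=728, difference 1.

27 2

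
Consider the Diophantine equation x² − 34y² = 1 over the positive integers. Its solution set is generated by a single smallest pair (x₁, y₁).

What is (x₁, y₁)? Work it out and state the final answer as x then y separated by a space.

35 6

√34 = [5; 1,4,1,10, …], period ℓ=4 (even) → k=3
step 0: (5, 1)  from 5·(1,0) + (0,1)
…
step 2: (29, 5)  from 4·(6,1) + (5,1)
step 3: (35, 6)  from 1·(29,5) + (6,1)
fundamental: x₁=35, y₁=6  (since 1225 − 34·36 = 1)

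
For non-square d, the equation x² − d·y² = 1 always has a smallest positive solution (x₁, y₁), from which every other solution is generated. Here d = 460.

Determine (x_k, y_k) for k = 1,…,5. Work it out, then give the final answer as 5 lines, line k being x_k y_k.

2535751 118230
12860066268001 599603681460
65219851798297071751 3040891269731634690
330762608834754335913072001 15421886156225925189922920
1677463232230609064240018182143751 78212126485069051161274736991150

d=460: √d = [21; 2,4,3,1,2,10,2,1,3,4,2,42] (ℓ=12, even), read p_11/q_11
step 0: (21, 1)  from 21·(1,0) + (0,1)
…
step 2: (193, 9)  from 4·(43,2) + (21,1)
step 3: (622, 29)  from 3·(193,9) + (43,2)
step 4: (815, 38)  from 1·(622,29) + (193,9)
step 5: (2252, 105)  from 2·(815,38) + (622,29)
…
step 7: (48922, 2281)  from 2·(23335,1088) + (2252,105)
…
step 10: (1135029, 52921)  from 4·(265693,12388) + (72257,3369)
step 11: (2535751, 118230)  from 2·(1135029,52921) + (265693,12388)
fundamental: x₁=2535751, y₁=118230  (since 6430033134001 − 460·13978332900 = 1)
n=2: (2535751,118230)∘(2535751,118230) = (2535751·2535751+460·118230·118230, 2535751·118230+118230·2535751) = (12860066268001,599603681460)
n=3: (12860066268001,599603681460)∘(2535751,118230) = (2535751·12860066268001+460·118230·599603681460, 2535751·599603681460+118230·12860066268001) = (65219851798297071751,3040891269731634690)
n=4: (65219851798297071751,3040891269731634690)∘(2535751,118230) = (2535751·65219851798297071751+460·118230·3040891269731634690, 2535751·3040891269731634690+118230·65219851798297071751) = (330762608834754335913072001,15421886156225925189922920)
n=5: (330762608834754335913072001,15421886156225925189922920)∘(2535751,118230) = (2535751·330762608834754335913072001+460·118230·15421886156225925189922920, 2535751·15421886156225925189922920+118230·330762608834754335913072001) = (1677463232230609064240018182143751,78212126485069051161274736991150)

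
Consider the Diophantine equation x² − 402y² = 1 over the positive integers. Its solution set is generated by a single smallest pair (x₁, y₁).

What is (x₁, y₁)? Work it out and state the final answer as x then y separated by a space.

401 20

√402 = [20; 20,40, …], period ℓ=2 (even) → k=1
step 0: (20, 1)  from 20·(1,0) + (0,1)
step 1: (401, 20)  from 20·(20,1) + (1,0)
→ (401, 20).  Check: 401²=160801, 402·20²=160800, difference 1.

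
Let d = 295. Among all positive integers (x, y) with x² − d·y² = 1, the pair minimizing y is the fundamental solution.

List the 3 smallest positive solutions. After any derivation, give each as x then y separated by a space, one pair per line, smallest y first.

d=295: √d = [17; 5,1,2,3,2,6,2,3,2,1,5,34] (ℓ=12, even), read p_11/q_11
k=0  a_k=17  p_k/q_k = 17/1
…
k=7  a_k=2  p_k/q_k = 31208/1817
k=8  a_k=3  p_k/q_k = 108103/6294
…
k=10  a_k=1  p_k/q_k = 355517/20699
k=11  a_k=5  p_k/q_k = 2024999/117900
fundamental: x₁=2024999, y₁=117900  (since 4100620950001 − 295·13900410000 = 1)
n=2: (2024999,117900)∘(2024999,117900) = (2024999·2024999+295·117900·117900, 2024999·117900+117900·2024999) = (8201241900001,477494764200)
n=3: (8201241900001,477494764200)∘(2024999,117900) = (2024999·8201241900001+295·117900·477494764200, 2024999·477494764200+117900·8201241900001) = (33215013292518224999,1933852840020353700)

2024999 117900
8201241900001 477494764200
33215013292518224999 1933852840020353700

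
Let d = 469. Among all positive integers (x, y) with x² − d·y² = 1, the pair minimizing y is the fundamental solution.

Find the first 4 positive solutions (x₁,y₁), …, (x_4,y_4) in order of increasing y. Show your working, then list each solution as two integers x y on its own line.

√469 → a₀=21, period (1,1,1,10,6,10,1,1,1,42); ℓ=10 even so k=9
k=0  a_k=21  p_k/q_k = 21/1
k=1  a_k=1  p_k/q_k = 22/1
k=2  a_k=1  p_k/q_k = 43/2
…
k=4  a_k=10  p_k/q_k = 693/32
…
k=6  a_k=10  p_k/q_k = 42923/1982
k=7  a_k=1  p_k/q_k = 47146/2177
k=8  a_k=1  p_k/q_k = 90069/4159
k=9  a_k=1  p_k/q_k = 137215/6336
(x₁, y₁) = (137215, 6336);  137215² − 469·6336² = 1 ✓
k=2:  x_2 = 137215·137215+469·6336·6336 = 37655912449,  y_2 = 137215·6336+6336·137215 = 1738788480
k=3:  x_3 = 137215·37655912449+469·6336·1738788480 = 10333912053241855,  y_3 = 137215·1738788480+6336·37655912449 = 477175722560064
k=4:  x_4 = 137215·10333912053241855+469·6336·477175722560064 = 2835935484733506355201,  y_4 = 137215·477175722560064+6336·10333912053241855 = 130951333540419575040

137215 6336
37655912449 1738788480
10333912053241855 477175722560064
2835935484733506355201 130951333540419575040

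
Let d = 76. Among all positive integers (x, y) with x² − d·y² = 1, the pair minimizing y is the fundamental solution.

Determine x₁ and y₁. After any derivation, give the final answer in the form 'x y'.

57799 6630

d=76: √d = [8; 1,2,1,1,5,4,5,1,1,2,1,16] (ℓ=12, even), read p_11/q_11
a_0=8:  p_0=8·1+0=8,  q_0=8·0+1=1
…
a_6=4:  p_6=4·340+61=1421,  q_6=4·39+7=163
…
a_8=1:  p_8=1·7445+1421=8866,  q_8=1·854+163=1017
a_9=1:  p_9=1·8866+7445=16311,  q_9=1·1017+854=1871
a_10=2:  p_10=2·16311+8866=41488,  q_10=2·1871+1017=4759
a_11=1:  p_11=1·41488+16311=57799,  q_11=1·4759+1871=6630
fundamental: x₁=57799, y₁=6630  (since 3340724401 − 76·43956900 = 1)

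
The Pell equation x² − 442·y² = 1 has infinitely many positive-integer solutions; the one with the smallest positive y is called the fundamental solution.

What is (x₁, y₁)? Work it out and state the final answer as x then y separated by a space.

√442 = [21; 42, …], period ℓ=1 (odd) → k=1
i=0: a=21 ⇒ p=21, q=1
i=1: a=42 ⇒ p=883, q=42
(x₁, y₁) = (883, 42);  883² − 442·42² = 1 ✓

883 42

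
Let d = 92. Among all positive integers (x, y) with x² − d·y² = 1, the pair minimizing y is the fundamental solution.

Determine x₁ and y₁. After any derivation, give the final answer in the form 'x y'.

d=92: √d = [9; 1,1,2,4,2,1,1,18] (ℓ=8, even), read p_7/q_7
k=0  a_k=9  p_k/q_k = 9/1
…
k=3  a_k=2  p_k/q_k = 48/5
…
k=6  a_k=1  p_k/q_k = 681/71
k=7  a_k=1  p_k/q_k = 1151/120
→ (1151, 120).  Check: 1151²=1324801, 92·120²=1324800, difference 1.

1151 120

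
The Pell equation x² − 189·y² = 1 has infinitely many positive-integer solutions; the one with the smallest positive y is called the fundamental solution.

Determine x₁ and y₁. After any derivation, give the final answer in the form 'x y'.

√189 → a₀=13, period (1,2,1,26); ℓ=4 even so k=3
i=0: a=13 ⇒ p=13, q=1
i=1: a=1 ⇒ p=14, q=1
i=2: a=2 ⇒ p=41, q=3
i=3: a=1 ⇒ p=55, q=4
fundamental: x₁=55, y₁=4  (since 3025 − 189·16 = 1)

55 4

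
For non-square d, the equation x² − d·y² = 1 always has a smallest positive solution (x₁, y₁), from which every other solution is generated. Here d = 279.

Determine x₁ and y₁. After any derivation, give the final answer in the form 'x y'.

d=279: √d = [16; 1,2,2,1,2,2,1,32] (ℓ=8, even), read p_7/q_7
k=0  a_k=16  p_k/q_k = 16/1
k=1  a_k=1  p_k/q_k = 17/1
k=2  a_k=2  p_k/q_k = 50/3
…
k=4  a_k=1  p_k/q_k = 167/10
k=5  a_k=2  p_k/q_k = 451/27
k=6  a_k=2  p_k/q_k = 1069/64
k=7  a_k=1  p_k/q_k = 1520/91
(x₁, y₁) = (1520, 91);  1520² − 279·91² = 1 ✓

1520 91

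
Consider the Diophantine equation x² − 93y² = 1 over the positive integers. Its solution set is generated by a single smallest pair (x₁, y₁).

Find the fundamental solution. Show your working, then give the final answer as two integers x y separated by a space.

d=93: √d = [9; 1,1,1,4,6,4,1,1,1,18] (ℓ=10, even), read p_9/q_9
k=0  a_k=9  p_k/q_k = 9/1
k=1  a_k=1  p_k/q_k = 10/1
k=2  a_k=1  p_k/q_k = 19/2
k=3  a_k=1  p_k/q_k = 29/3
k=4  a_k=4  p_k/q_k = 135/14
…
k=7  a_k=1  p_k/q_k = 4330/449
k=8  a_k=1  p_k/q_k = 7821/811
k=9  a_k=1  p_k/q_k = 12151/1260
fundamental: x₁=12151, y₁=1260  (since 147646801 − 93·1587600 = 1)

12151 1260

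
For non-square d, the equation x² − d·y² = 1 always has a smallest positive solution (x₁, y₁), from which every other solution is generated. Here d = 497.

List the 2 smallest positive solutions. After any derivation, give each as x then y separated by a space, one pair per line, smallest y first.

d=497: √d = [22; 3,2,2,5,6,5,2,2,3,44] (ℓ=10, even), read p_9/q_9
step 0: (22, 1)  from 22·(1,0) + (0,1)
step 1: (67, 3)  from 3·(22,1) + (1,0)
step 2: (156, 7)  from 2·(67,3) + (22,1)
…
step 4: (2051, 92)  from 5·(379,17) + (156,7)
step 5: (12685, 569)  from 6·(2051,92) + (379,17)
step 6: (65476, 2937)  from 5·(12685,569) + (2051,92)
step 7: (143637, 6443)  from 2·(65476,2937) + (12685,569)
step 8: (352750, 15823)  from 2·(143637,6443) + (65476,2937)
step 9: (1201887, 53912)  from 3·(352750,15823) + (143637,6443)
(x₁, y₁) = (1201887, 53912);  1201887² − 497·53912² = 1 ✓
(1201887+53912√497)^2 = 2889064721537 + 129592263888√497

1201887 53912
2889064721537 129592263888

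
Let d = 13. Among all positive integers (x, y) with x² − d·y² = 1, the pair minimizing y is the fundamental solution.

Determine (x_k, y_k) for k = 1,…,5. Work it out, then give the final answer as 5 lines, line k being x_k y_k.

[3; 1,1,1,1,6] for √13; ℓ=5 ⇒ convergent index 9
i=0: a=3 ⇒ p=3, q=1
i=1: a=1 ⇒ p=4, q=1
i=2: a=1 ⇒ p=7, q=2
…
i=6: a=1 ⇒ p=137, q=38
i=7: a=1 ⇒ p=256, q=71
i=8: a=1 ⇒ p=393, q=109
i=9: a=1 ⇒ p=649, q=180
→ (649, 180).  Check: 649²=421201, 13·180²=421200, difference 1.
k=2:  x_2 = 649·649+13·180·180 = 842401,  y_2 = 649·180+180·649 = 233640
k=3:  x_3 = 649·842401+13·180·233640 = 1093435849,  y_3 = 649·233640+180·842401 = 303264540
k=4:  x_4 = 649·1093435849+13·180·303264540 = 1419278889601,  y_4 = 649·303264540+180·1093435849 = 393637139280
k=5:  x_5 = 649·1419278889601+13·180·393637139280 = 1842222905266249,  y_5 = 649·393637139280+180·1419278889601 = 510940703520900

649 180
842401 233640
1093435849 303264540
1419278889601 393637139280
1842222905266249 510940703520900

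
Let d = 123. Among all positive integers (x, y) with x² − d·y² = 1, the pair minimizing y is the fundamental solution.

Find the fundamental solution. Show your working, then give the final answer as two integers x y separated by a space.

122 11

[11; 11,22] for √123; ℓ=2 ⇒ convergent index 1
a_0=11:  p_0=11·1+0=11,  q_0=11·0+1=1
a_1=11:  p_1=11·11+1=122,  q_1=11·1+0=11
(x₁, y₁) = (122, 11);  122² − 123·11² = 1 ✓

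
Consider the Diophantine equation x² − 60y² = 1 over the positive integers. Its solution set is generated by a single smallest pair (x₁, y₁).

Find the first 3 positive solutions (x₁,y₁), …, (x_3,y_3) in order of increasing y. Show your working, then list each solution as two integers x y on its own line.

d=60: √d = [7; 1,2,1,14] (ℓ=4, even), read p_3/q_3
step 0: (7, 1)  from 7·(1,0) + (0,1)
…
step 2: (23, 3)  from 2·(8,1) + (7,1)
step 3: (31, 4)  from 1·(23,3) + (8,1)
(x₁, y₁) = (31, 4);  31² − 60·4² = 1 ✓
n=2: (31,4)∘(31,4) = (31·31+60·4·4, 31·4+4·31) = (1921,248)
n=3: (1921,248)∘(31,4) = (31·1921+60·4·248, 31·248+4·1921) = (119071,15372)

31 4
1921 248
119071 15372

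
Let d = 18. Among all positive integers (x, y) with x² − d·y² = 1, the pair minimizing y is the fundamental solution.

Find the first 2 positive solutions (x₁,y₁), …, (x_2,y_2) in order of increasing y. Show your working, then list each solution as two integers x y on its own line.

17 4
577 136

d=18: √d = [4; 4,8] (ℓ=2, even), read p_1/q_1
a_0=4:  p_0=4·1+0=4,  q_0=4·0+1=1
a_1=4:  p_1=4·4+1=17,  q_1=4·1+0=4
→ (17, 4).  Check: 17²=289, 18·4²=288, difference 1.
(x_2, y_2) = (17·17 + 18·4·4, 17·4 + 4·17) = (577, 136)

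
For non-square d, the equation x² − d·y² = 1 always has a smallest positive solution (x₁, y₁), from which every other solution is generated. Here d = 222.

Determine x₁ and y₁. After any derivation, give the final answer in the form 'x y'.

149 10

√222 → a₀=14, period (1,8,1,28); ℓ=4 even so k=3
step 0: (14, 1)  from 14·(1,0) + (0,1)
…
step 2: (134, 9)  from 8·(15,1) + (14,1)
step 3: (149, 10)  from 1·(134,9) + (15,1)
(x₁, y₁) = (149, 10);  149² − 222·10² = 1 ✓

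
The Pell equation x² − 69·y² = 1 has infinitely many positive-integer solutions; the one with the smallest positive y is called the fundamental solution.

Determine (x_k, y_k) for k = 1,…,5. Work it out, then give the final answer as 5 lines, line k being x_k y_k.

7775 936
120901249 14554800
1880014414175 226327139064
29234224019520001 3519386997890400
454592181623521601375 54726467590868580936

d=69: √d = [8; 3,3,1,4,1,3,3,16] (ℓ=8, even), read p_7/q_7
step 0: (8, 1)  from 8·(1,0) + (0,1)
step 1: (25, 3)  from 3·(8,1) + (1,0)
step 2: (83, 10)  from 3·(25,3) + (8,1)
step 3: (108, 13)  from 1·(83,10) + (25,3)
step 4: (515, 62)  from 4·(108,13) + (83,10)
step 5: (623, 75)  from 1·(515,62) + (108,13)
step 6: (2384, 287)  from 3·(623,75) + (515,62)
step 7: (7775, 936)  from 3·(2384,287) + (623,75)
fundamental: x₁=7775, y₁=936  (since 60450625 − 69·876096 = 1)
(x_2, y_2) = (7775·7775 + 69·936·936, 7775·936 + 936·7775) = (120901249, 14554800)
(x_3, y_3) = (7775·120901249 + 69·936·14554800, 7775·14554800 + 936·120901249) = (1880014414175, 226327139064)
(x_4, y_4) = (7775·1880014414175 + 69·936·226327139064, 7775·226327139064 + 936·1880014414175) = (29234224019520001, 3519386997890400)
(x_5, y_5) = (7775·29234224019520001 + 69·936·3519386997890400, 7775·3519386997890400 + 936·29234224019520001) = (454592181623521601375, 54726467590868580936)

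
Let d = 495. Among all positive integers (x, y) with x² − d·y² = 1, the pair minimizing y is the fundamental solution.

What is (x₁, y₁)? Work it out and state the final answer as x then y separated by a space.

89 4

√495 → a₀=22, period (4,44); ℓ=2 even so k=1
i=0: a=22 ⇒ p=22, q=1
i=1: a=4 ⇒ p=89, q=4
→ (89, 4).  Check: 89²=7921, 495·4²=7920, difference 1.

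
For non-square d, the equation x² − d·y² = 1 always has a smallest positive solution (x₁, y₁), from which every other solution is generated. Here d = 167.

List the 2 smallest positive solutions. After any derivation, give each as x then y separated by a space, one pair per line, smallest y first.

168 13
56447 4368

[12; 1,11,1,24] for √167; ℓ=4 ⇒ convergent index 3
a_0=12:  p_0=12·1+0=12,  q_0=12·0+1=1
a_1=1:  p_1=1·12+1=13,  q_1=1·1+0=1
a_2=11:  p_2=11·13+12=155,  q_2=11·1+1=12
a_3=1:  p_3=1·155+13=168,  q_3=1·12+1=13
(x₁, y₁) = (168, 13);  168² − 167·13² = 1 ✓
n=2: (168,13)∘(168,13) = (168·168+167·13·13, 168·13+13·168) = (56447,4368)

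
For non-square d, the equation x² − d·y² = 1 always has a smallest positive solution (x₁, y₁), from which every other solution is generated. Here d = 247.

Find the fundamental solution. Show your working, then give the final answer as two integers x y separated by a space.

85292 5427

d=247: √d = [15; 1,2,1,1,9,1,9,1,1,2,1,30] (ℓ=12, even), read p_11/q_11
k=0  a_k=15  p_k/q_k = 15/1
…
k=4  a_k=1  p_k/q_k = 110/7
k=5  a_k=9  p_k/q_k = 1053/67
k=6  a_k=1  p_k/q_k = 1163/74
k=7  a_k=9  p_k/q_k = 11520/733
…
k=10  a_k=2  p_k/q_k = 61089/3887
k=11  a_k=1  p_k/q_k = 85292/5427
fundamental: x₁=85292, y₁=5427  (since 7274725264 − 247·29452329 = 1)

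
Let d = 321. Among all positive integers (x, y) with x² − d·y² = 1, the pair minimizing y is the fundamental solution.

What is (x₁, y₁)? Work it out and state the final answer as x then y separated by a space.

√321 → a₀=17, period (1,10,1,34); ℓ=4 even so k=3
i=0: a=17 ⇒ p=17, q=1
…
i=2: a=10 ⇒ p=197, q=11
i=3: a=1 ⇒ p=215, q=12
→ (215, 12).  Check: 215²=46225, 321·12²=46224, difference 1.

215 12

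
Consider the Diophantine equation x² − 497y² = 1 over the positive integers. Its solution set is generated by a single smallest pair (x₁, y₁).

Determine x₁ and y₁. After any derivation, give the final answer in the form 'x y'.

1201887 53912

√497 → a₀=22, period (3,2,2,5,6,5,2,2,3,44); ℓ=10 even so k=9
i=0: a=22 ⇒ p=22, q=1
…
i=2: a=2 ⇒ p=156, q=7
…
i=4: a=5 ⇒ p=2051, q=92
i=5: a=6 ⇒ p=12685, q=569
…
i=8: a=2 ⇒ p=352750, q=15823
i=9: a=3 ⇒ p=1201887, q=53912
→ (1201887, 53912).  Check: 1201887²=1444532360769, 497·53912²=1444532360768, difference 1.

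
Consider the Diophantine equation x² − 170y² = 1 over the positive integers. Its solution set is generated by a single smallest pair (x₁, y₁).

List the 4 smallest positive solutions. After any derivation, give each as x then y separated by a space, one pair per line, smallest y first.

[13; 26] for √170; ℓ=1 ⇒ convergent index 1
step 0: (13, 1)  from 13·(1,0) + (0,1)
step 1: (339, 26)  from 26·(13,1) + (1,0)
→ (339, 26).  Check: 339²=114921, 170·26²=114920, difference 1.
k=2:  x_2 = 339·339+170·26·26 = 229841,  y_2 = 339·26+26·339 = 17628
k=3:  x_3 = 339·229841+170·26·17628 = 155831859,  y_3 = 339·17628+26·229841 = 11951758
k=4:  x_4 = 339·155831859+170·26·11951758 = 105653770561,  y_4 = 339·11951758+26·155831859 = 8103274296

339 26
229841 17628
155831859 11951758
105653770561 8103274296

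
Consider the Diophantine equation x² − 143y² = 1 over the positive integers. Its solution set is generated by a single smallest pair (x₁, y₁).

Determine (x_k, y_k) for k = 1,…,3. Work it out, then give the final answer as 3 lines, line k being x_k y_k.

√143 = [11; 1,22, …], period ℓ=2 (even) → k=1
step 0: (11, 1)  from 11·(1,0) + (0,1)
step 1: (12, 1)  from 1·(11,1) + (1,0)
(x₁, y₁) = (12, 1);  12² − 143·1² = 1 ✓
(12+1√143)^2 = 287 + 24√143
(12+1√143)^3 = 6876 + 575√143

12 1
287 24
6876 575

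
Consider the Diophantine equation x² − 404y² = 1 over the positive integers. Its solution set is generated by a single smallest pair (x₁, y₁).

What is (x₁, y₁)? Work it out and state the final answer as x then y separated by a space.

√404 = [20; 10,40, …], period ℓ=2 (even) → k=1
i=0: a=20 ⇒ p=20, q=1
i=1: a=10 ⇒ p=201, q=10
(x₁, y₁) = (201, 10);  201² − 404·10² = 1 ✓

201 10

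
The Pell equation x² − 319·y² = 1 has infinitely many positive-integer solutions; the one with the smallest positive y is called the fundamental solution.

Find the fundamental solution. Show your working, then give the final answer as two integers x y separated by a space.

12901780 722361

d=319: √d = [17; 1,6,5,1,4,…,6,1,34] (ℓ=14, even), read p_13/q_13
k=0  a_k=17  p_k/q_k = 17/1
…
k=2  a_k=6  p_k/q_k = 125/7
k=3  a_k=5  p_k/q_k = 643/36
k=4  a_k=1  p_k/q_k = 768/43
k=5  a_k=4  p_k/q_k = 3715/208
k=6  a_k=3  p_k/q_k = 11913/667
…
k=9  a_k=4  p_k/q_k = 250816/14043
…
k=12  a_k=6  p_k/q_k = 11102899/621643
k=13  a_k=1  p_k/q_k = 12901780/722361
→ (12901780, 722361).  Check: 12901780²=166455927168400, 319·722361²=166455927168399, difference 1.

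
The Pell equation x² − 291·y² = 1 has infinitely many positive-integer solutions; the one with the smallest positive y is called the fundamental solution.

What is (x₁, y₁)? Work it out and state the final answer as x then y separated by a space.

290 17

√291 → a₀=17, period (17,34); ℓ=2 even so k=1
k=0  a_k=17  p_k/q_k = 17/1
k=1  a_k=17  p_k/q_k = 290/17
→ (290, 17).  Check: 290²=84100, 291·17²=84099, difference 1.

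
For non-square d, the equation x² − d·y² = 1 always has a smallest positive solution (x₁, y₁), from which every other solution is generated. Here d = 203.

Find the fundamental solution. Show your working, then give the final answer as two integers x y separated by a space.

57 4

d=203: √d = [14; 4,28] (ℓ=2, even), read p_1/q_1
a_0=14:  p_0=14·1+0=14,  q_0=14·0+1=1
a_1=4:  p_1=4·14+1=57,  q_1=4·1+0=4
(x₁, y₁) = (57, 4);  57² − 203·4² = 1 ✓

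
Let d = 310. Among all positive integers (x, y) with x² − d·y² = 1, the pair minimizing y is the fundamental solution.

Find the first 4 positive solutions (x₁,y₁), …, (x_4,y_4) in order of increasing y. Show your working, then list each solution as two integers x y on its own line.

848719 48204
1440647881921 81823301352
2445410459391369679 138889981000287972
4150932639366927117300481 235757131569084991314384

√310 = [17; 1,1,1,1,5,…,1,1,34, …], period ℓ=16 (even) → k=15
step 0: (17, 1)  from 17·(1,0) + (0,1)
step 1: (18, 1)  from 1·(17,1) + (1,0)
…
step 3: (53, 3)  from 1·(35,2) + (18,1)
…
step 6: (1567, 89)  from 3·(493,28) + (88,5)
step 7: (2060, 117)  from 1·(1567,89) + (493,28)
…
step 9: (7747, 440)  from 1·(5687,323) + (2060,117)
step 10: (28928, 1643)  from 3·(7747,440) + (5687,323)
step 11: (152387, 8655)  from 5·(28928,1643) + (7747,440)
…
step 13: (333702, 18953)  from 1·(181315,10298) + (152387,8655)
step 14: (515017, 29251)  from 1·(333702,18953) + (181315,10298)
step 15: (848719, 48204)  from 1·(515017,29251) + (333702,18953)
fundamental: x₁=848719, y₁=48204  (since 720323940961 − 310·2323625616 = 1)
k=2:  x_2 = 848719·848719+310·48204·48204 = 1440647881921,  y_2 = 848719·48204+48204·848719 = 81823301352
k=3:  x_3 = 848719·1440647881921+310·48204·81823301352 = 2445410459391369679,  y_3 = 848719·81823301352+48204·1440647881921 = 138889981000287972
k=4:  x_4 = 848719·2445410459391369679+310·48204·138889981000287972 = 4150932639366927117300481,  y_4 = 848719·138889981000287972+48204·2445410459391369679 = 235757131569084991314384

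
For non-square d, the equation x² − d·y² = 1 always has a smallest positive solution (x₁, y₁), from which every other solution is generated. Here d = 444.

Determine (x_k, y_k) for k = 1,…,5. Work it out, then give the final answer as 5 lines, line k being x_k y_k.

[21; 14,42] for √444; ℓ=2 ⇒ convergent index 1
a_0=21:  p_0=21·1+0=21,  q_0=21·0+1=1
a_1=14:  p_1=14·21+1=295,  q_1=14·1+0=14
→ (295, 14).  Check: 295²=87025, 444·14²=87024, difference 1.
k=2:  x_2 = 295·295+444·14·14 = 174049,  y_2 = 295·14+14·295 = 8260
k=3:  x_3 = 295·174049+444·14·8260 = 102688615,  y_3 = 295·8260+14·174049 = 4873386
k=4:  x_4 = 295·102688615+444·14·4873386 = 60586108801,  y_4 = 295·4873386+14·102688615 = 2875289480
k=5:  x_5 = 295·60586108801+444·14·2875289480 = 35745701503975,  y_5 = 295·2875289480+14·60586108801 = 1696415919814

295 14
174049 8260
102688615 4873386
60586108801 2875289480
35745701503975 1696415919814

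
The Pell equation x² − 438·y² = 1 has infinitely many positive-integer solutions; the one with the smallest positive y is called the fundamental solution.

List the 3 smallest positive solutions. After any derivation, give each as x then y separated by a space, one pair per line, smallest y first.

293 14
171697 8204
100614149 4807530

[20; 1,12,1,40] for √438; ℓ=4 ⇒ convergent index 3
a_0=20:  p_0=20·1+0=20,  q_0=20·0+1=1
…
a_2=12:  p_2=12·21+20=272,  q_2=12·1+1=13
a_3=1:  p_3=1·272+21=293,  q_3=1·13+1=14
→ (293, 14).  Check: 293²=85849, 438·14²=85848, difference 1.
(293+14√438)^2 = 171697 + 8204√438
(293+14√438)^3 = 100614149 + 4807530√438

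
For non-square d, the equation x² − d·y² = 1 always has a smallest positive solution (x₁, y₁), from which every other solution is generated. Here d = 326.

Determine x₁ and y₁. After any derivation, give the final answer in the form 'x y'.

√326 → a₀=18, period (18,36); ℓ=2 even so k=1
step 0: (18, 1)  from 18·(1,0) + (0,1)
step 1: (325, 18)  from 18·(18,1) + (1,0)
fundamental: x₁=325, y₁=18  (since 105625 − 326·324 = 1)

325 18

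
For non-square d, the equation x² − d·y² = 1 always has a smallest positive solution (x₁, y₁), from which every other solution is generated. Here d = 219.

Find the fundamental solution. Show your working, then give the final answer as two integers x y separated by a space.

d=219: √d = [14; 1,3,1,28] (ℓ=4, even), read p_3/q_3
k=0  a_k=14  p_k/q_k = 14/1
k=1  a_k=1  p_k/q_k = 15/1
k=2  a_k=3  p_k/q_k = 59/4
k=3  a_k=1  p_k/q_k = 74/5
→ (74, 5).  Check: 74²=5476, 219·5²=5475, difference 1.

74 5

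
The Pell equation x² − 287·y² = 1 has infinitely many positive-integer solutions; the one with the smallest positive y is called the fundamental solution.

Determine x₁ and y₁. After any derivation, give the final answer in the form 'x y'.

d=287: √d = [16; 1,15,1,32] (ℓ=4, even), read p_3/q_3
i=0: a=16 ⇒ p=16, q=1
…
i=2: a=15 ⇒ p=271, q=16
i=3: a=1 ⇒ p=288, q=17
→ (288, 17).  Check: 288²=82944, 287·17²=82943, difference 1.

288 17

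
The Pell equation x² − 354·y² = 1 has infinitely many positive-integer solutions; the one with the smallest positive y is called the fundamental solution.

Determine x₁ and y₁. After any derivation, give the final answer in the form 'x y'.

d=354: √d = [18; 1,4,2,2,18,2,2,4,1,36] (ℓ=10, even), read p_9/q_9
a_0=18:  p_0=18·1+0=18,  q_0=18·0+1=1
a_1=1:  p_1=1·18+1=19,  q_1=1·1+0=1
a_2=4:  p_2=4·19+18=94,  q_2=4·1+1=5
a_3=2:  p_3=2·94+19=207,  q_3=2·5+1=11
…
a_5=18:  p_5=18·508+207=9351,  q_5=18·27+11=497
a_6=2:  p_6=2·9351+508=19210,  q_6=2·497+27=1021
…
a_8=4:  p_8=4·47771+19210=210294,  q_8=4·2539+1021=11177
a_9=1:  p_9=1·210294+47771=258065,  q_9=1·11177+2539=13716
fundamental: x₁=258065, y₁=13716  (since 66597544225 − 354·188128656 = 1)

258065 13716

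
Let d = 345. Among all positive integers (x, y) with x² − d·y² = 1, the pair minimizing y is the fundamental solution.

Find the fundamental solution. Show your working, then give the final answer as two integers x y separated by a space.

[18; 1,1,2,1,6,1,2,1,1,36] for √345; ℓ=10 ⇒ convergent index 9
k=0  a_k=18  p_k/q_k = 18/1
…
k=2  a_k=1  p_k/q_k = 37/2
k=3  a_k=2  p_k/q_k = 93/5
k=4  a_k=1  p_k/q_k = 130/7
…
k=6  a_k=1  p_k/q_k = 1003/54
k=7  a_k=2  p_k/q_k = 2879/155
k=8  a_k=1  p_k/q_k = 3882/209
k=9  a_k=1  p_k/q_k = 6761/364
→ (6761, 364).  Check: 6761²=45711121, 345·364²=45711120, difference 1.

6761 364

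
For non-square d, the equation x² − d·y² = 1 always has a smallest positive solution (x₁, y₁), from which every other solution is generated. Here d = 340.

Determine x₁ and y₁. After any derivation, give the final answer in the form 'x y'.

√340 → a₀=18, period (2,3,1,1,1,…,3,2,36); ℓ=14 even so k=13
a_0=18:  p_0=18·1+0=18,  q_0=18·0+1=1
…
a_2=3:  p_2=3·37+18=129,  q_2=3·2+1=7
…
a_8=1:  p_8=1·6509+756=7265,  q_8=1·353+41=394
…
a_12=3:  p_12=3·34813+21039=125478,  q_12=3·1888+1141=6805
a_13=2:  p_13=2·125478+34813=285769,  q_13=2·6805+1888=15498
→ (285769, 15498).  Check: 285769²=81663921361, 340·15498²=81663921360, difference 1.

285769 15498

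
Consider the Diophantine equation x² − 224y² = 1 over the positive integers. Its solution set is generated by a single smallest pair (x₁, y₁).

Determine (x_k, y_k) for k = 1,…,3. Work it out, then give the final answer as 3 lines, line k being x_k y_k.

√224 → a₀=14, period (1,28); ℓ=2 even so k=1
a_0=14:  p_0=14·1+0=14,  q_0=14·0+1=1
a_1=1:  p_1=1·14+1=15,  q_1=1·1+0=1
→ (15, 1).  Check: 15²=225, 224·1²=224, difference 1.
n=2: (15,1)∘(15,1) = (15·15+224·1·1, 15·1+1·15) = (449,30)
n=3: (449,30)∘(15,1) = (15·449+224·1·30, 15·30+1·449) = (13455,899)

15 1
449 30
13455 899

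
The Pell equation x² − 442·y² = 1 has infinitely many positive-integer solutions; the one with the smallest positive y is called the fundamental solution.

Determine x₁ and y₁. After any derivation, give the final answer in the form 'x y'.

883 42

√442 → a₀=21, period (42); ℓ=1 odd so k=1
step 0: (21, 1)  from 21·(1,0) + (0,1)
step 1: (883, 42)  from 42·(21,1) + (1,0)
→ (883, 42).  Check: 883²=779689, 442·42²=779688, difference 1.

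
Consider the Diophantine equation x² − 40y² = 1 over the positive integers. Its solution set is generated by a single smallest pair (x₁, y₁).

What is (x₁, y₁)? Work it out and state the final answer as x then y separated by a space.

19 3

[6; 3,12] for √40; ℓ=2 ⇒ convergent index 1
k=0  a_k=6  p_k/q_k = 6/1
k=1  a_k=3  p_k/q_k = 19/3
→ (19, 3).  Check: 19²=361, 40·3²=360, difference 1.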